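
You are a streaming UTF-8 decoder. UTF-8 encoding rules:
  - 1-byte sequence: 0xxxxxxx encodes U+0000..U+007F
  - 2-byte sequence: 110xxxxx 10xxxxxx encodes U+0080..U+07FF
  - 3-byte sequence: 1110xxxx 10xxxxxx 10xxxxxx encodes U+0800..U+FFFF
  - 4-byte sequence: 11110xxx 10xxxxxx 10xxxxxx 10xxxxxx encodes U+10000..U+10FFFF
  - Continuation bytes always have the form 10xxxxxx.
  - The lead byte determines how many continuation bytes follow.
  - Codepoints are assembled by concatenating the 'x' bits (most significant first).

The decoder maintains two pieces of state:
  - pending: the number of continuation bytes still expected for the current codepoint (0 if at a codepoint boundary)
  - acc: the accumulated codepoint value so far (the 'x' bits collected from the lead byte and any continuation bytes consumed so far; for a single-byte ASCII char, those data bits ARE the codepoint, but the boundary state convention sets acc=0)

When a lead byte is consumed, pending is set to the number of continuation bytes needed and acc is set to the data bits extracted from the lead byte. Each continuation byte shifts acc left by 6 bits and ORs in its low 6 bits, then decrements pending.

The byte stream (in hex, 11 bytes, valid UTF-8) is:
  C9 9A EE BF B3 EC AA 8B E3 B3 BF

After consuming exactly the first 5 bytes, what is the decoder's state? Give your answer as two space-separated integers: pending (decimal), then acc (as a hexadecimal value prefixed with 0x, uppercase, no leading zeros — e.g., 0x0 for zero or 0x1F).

Answer: 0 0xEFF3

Derivation:
Byte[0]=C9: 2-byte lead. pending=1, acc=0x9
Byte[1]=9A: continuation. acc=(acc<<6)|0x1A=0x25A, pending=0
Byte[2]=EE: 3-byte lead. pending=2, acc=0xE
Byte[3]=BF: continuation. acc=(acc<<6)|0x3F=0x3BF, pending=1
Byte[4]=B3: continuation. acc=(acc<<6)|0x33=0xEFF3, pending=0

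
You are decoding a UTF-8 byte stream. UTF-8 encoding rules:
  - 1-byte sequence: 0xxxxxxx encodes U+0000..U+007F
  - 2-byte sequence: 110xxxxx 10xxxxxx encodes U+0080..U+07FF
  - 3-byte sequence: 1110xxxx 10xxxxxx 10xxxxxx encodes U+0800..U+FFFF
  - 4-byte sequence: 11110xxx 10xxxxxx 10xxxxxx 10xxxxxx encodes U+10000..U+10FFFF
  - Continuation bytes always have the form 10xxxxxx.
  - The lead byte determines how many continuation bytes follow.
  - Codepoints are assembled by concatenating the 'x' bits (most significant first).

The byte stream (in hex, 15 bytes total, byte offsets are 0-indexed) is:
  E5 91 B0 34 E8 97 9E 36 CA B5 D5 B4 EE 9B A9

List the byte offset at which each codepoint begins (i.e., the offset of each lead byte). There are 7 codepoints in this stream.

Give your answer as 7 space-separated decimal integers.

Byte[0]=E5: 3-byte lead, need 2 cont bytes. acc=0x5
Byte[1]=91: continuation. acc=(acc<<6)|0x11=0x151
Byte[2]=B0: continuation. acc=(acc<<6)|0x30=0x5470
Completed: cp=U+5470 (starts at byte 0)
Byte[3]=34: 1-byte ASCII. cp=U+0034
Byte[4]=E8: 3-byte lead, need 2 cont bytes. acc=0x8
Byte[5]=97: continuation. acc=(acc<<6)|0x17=0x217
Byte[6]=9E: continuation. acc=(acc<<6)|0x1E=0x85DE
Completed: cp=U+85DE (starts at byte 4)
Byte[7]=36: 1-byte ASCII. cp=U+0036
Byte[8]=CA: 2-byte lead, need 1 cont bytes. acc=0xA
Byte[9]=B5: continuation. acc=(acc<<6)|0x35=0x2B5
Completed: cp=U+02B5 (starts at byte 8)
Byte[10]=D5: 2-byte lead, need 1 cont bytes. acc=0x15
Byte[11]=B4: continuation. acc=(acc<<6)|0x34=0x574
Completed: cp=U+0574 (starts at byte 10)
Byte[12]=EE: 3-byte lead, need 2 cont bytes. acc=0xE
Byte[13]=9B: continuation. acc=(acc<<6)|0x1B=0x39B
Byte[14]=A9: continuation. acc=(acc<<6)|0x29=0xE6E9
Completed: cp=U+E6E9 (starts at byte 12)

Answer: 0 3 4 7 8 10 12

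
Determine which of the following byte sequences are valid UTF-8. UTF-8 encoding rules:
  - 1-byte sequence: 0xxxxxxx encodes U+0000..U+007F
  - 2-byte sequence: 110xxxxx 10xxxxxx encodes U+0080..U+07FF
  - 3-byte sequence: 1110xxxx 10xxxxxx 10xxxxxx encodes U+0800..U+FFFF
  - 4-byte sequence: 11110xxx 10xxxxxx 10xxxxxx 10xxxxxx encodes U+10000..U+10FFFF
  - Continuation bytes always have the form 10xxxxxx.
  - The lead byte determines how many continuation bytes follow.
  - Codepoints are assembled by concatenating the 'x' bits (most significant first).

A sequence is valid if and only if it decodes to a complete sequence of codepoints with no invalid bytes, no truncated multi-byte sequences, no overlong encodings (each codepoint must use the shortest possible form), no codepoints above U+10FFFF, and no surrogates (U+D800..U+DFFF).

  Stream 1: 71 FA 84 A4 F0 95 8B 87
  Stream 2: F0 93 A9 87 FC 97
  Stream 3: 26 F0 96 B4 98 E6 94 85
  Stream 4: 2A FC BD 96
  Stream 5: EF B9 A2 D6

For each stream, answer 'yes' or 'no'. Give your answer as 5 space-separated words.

Answer: no no yes no no

Derivation:
Stream 1: error at byte offset 1. INVALID
Stream 2: error at byte offset 4. INVALID
Stream 3: decodes cleanly. VALID
Stream 4: error at byte offset 1. INVALID
Stream 5: error at byte offset 4. INVALID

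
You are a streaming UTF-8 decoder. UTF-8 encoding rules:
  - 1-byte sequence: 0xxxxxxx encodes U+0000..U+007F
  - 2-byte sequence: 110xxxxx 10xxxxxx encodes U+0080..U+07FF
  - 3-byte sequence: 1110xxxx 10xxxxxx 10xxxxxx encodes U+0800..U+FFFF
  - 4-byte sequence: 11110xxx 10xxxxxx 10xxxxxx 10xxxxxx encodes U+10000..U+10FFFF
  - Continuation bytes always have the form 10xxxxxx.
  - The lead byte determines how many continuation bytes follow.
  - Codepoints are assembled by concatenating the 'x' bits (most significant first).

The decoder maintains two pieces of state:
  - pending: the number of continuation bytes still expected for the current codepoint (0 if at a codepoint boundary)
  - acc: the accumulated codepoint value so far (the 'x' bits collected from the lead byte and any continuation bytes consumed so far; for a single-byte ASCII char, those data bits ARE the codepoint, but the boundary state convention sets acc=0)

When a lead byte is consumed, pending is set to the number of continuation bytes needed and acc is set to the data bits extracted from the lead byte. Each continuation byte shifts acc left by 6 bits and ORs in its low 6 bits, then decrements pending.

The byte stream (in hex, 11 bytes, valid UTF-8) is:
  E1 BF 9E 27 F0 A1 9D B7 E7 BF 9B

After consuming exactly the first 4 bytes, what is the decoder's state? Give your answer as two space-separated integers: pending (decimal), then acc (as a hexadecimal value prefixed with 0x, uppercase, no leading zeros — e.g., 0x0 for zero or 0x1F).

Answer: 0 0x0

Derivation:
Byte[0]=E1: 3-byte lead. pending=2, acc=0x1
Byte[1]=BF: continuation. acc=(acc<<6)|0x3F=0x7F, pending=1
Byte[2]=9E: continuation. acc=(acc<<6)|0x1E=0x1FDE, pending=0
Byte[3]=27: 1-byte. pending=0, acc=0x0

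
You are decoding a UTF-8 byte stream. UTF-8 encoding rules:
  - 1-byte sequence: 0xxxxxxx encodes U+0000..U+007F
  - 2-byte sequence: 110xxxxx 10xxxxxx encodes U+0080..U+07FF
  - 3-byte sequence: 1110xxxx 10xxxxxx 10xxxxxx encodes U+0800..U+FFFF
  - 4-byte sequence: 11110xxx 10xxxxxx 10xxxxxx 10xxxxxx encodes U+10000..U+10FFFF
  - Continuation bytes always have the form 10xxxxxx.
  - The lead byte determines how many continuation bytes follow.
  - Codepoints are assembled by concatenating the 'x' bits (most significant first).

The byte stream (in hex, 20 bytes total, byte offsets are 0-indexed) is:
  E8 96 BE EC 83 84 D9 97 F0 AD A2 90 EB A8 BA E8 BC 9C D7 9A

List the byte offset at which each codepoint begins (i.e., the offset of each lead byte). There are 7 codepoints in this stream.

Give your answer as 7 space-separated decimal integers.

Answer: 0 3 6 8 12 15 18

Derivation:
Byte[0]=E8: 3-byte lead, need 2 cont bytes. acc=0x8
Byte[1]=96: continuation. acc=(acc<<6)|0x16=0x216
Byte[2]=BE: continuation. acc=(acc<<6)|0x3E=0x85BE
Completed: cp=U+85BE (starts at byte 0)
Byte[3]=EC: 3-byte lead, need 2 cont bytes. acc=0xC
Byte[4]=83: continuation. acc=(acc<<6)|0x03=0x303
Byte[5]=84: continuation. acc=(acc<<6)|0x04=0xC0C4
Completed: cp=U+C0C4 (starts at byte 3)
Byte[6]=D9: 2-byte lead, need 1 cont bytes. acc=0x19
Byte[7]=97: continuation. acc=(acc<<6)|0x17=0x657
Completed: cp=U+0657 (starts at byte 6)
Byte[8]=F0: 4-byte lead, need 3 cont bytes. acc=0x0
Byte[9]=AD: continuation. acc=(acc<<6)|0x2D=0x2D
Byte[10]=A2: continuation. acc=(acc<<6)|0x22=0xB62
Byte[11]=90: continuation. acc=(acc<<6)|0x10=0x2D890
Completed: cp=U+2D890 (starts at byte 8)
Byte[12]=EB: 3-byte lead, need 2 cont bytes. acc=0xB
Byte[13]=A8: continuation. acc=(acc<<6)|0x28=0x2E8
Byte[14]=BA: continuation. acc=(acc<<6)|0x3A=0xBA3A
Completed: cp=U+BA3A (starts at byte 12)
Byte[15]=E8: 3-byte lead, need 2 cont bytes. acc=0x8
Byte[16]=BC: continuation. acc=(acc<<6)|0x3C=0x23C
Byte[17]=9C: continuation. acc=(acc<<6)|0x1C=0x8F1C
Completed: cp=U+8F1C (starts at byte 15)
Byte[18]=D7: 2-byte lead, need 1 cont bytes. acc=0x17
Byte[19]=9A: continuation. acc=(acc<<6)|0x1A=0x5DA
Completed: cp=U+05DA (starts at byte 18)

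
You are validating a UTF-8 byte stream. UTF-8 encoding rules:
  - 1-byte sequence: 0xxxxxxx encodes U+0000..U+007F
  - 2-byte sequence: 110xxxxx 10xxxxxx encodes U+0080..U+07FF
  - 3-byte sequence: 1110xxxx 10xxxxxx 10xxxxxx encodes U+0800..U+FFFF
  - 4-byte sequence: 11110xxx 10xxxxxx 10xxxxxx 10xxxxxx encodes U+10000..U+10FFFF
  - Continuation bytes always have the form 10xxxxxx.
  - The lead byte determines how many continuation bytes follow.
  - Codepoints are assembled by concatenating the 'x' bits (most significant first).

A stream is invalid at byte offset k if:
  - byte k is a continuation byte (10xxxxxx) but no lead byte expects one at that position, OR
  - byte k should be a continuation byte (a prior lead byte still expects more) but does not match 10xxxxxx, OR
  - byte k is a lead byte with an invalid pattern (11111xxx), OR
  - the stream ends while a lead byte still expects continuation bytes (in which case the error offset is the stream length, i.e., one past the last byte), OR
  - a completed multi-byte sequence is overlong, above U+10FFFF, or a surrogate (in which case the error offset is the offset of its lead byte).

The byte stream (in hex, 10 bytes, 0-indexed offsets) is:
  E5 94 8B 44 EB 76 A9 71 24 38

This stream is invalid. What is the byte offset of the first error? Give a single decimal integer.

Byte[0]=E5: 3-byte lead, need 2 cont bytes. acc=0x5
Byte[1]=94: continuation. acc=(acc<<6)|0x14=0x154
Byte[2]=8B: continuation. acc=(acc<<6)|0x0B=0x550B
Completed: cp=U+550B (starts at byte 0)
Byte[3]=44: 1-byte ASCII. cp=U+0044
Byte[4]=EB: 3-byte lead, need 2 cont bytes. acc=0xB
Byte[5]=76: expected 10xxxxxx continuation. INVALID

Answer: 5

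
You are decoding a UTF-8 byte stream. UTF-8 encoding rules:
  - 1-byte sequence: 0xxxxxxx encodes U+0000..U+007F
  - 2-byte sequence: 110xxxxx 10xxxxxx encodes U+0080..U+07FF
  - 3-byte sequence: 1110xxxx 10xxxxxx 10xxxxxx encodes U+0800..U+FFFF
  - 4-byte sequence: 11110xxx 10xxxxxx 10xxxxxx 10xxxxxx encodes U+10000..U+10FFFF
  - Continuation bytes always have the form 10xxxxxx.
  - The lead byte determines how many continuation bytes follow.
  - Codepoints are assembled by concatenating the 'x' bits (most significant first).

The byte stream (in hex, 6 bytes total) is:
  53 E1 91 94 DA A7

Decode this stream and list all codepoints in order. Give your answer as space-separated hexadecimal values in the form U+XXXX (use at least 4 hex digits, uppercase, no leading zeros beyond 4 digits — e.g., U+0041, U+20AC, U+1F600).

Byte[0]=53: 1-byte ASCII. cp=U+0053
Byte[1]=E1: 3-byte lead, need 2 cont bytes. acc=0x1
Byte[2]=91: continuation. acc=(acc<<6)|0x11=0x51
Byte[3]=94: continuation. acc=(acc<<6)|0x14=0x1454
Completed: cp=U+1454 (starts at byte 1)
Byte[4]=DA: 2-byte lead, need 1 cont bytes. acc=0x1A
Byte[5]=A7: continuation. acc=(acc<<6)|0x27=0x6A7
Completed: cp=U+06A7 (starts at byte 4)

Answer: U+0053 U+1454 U+06A7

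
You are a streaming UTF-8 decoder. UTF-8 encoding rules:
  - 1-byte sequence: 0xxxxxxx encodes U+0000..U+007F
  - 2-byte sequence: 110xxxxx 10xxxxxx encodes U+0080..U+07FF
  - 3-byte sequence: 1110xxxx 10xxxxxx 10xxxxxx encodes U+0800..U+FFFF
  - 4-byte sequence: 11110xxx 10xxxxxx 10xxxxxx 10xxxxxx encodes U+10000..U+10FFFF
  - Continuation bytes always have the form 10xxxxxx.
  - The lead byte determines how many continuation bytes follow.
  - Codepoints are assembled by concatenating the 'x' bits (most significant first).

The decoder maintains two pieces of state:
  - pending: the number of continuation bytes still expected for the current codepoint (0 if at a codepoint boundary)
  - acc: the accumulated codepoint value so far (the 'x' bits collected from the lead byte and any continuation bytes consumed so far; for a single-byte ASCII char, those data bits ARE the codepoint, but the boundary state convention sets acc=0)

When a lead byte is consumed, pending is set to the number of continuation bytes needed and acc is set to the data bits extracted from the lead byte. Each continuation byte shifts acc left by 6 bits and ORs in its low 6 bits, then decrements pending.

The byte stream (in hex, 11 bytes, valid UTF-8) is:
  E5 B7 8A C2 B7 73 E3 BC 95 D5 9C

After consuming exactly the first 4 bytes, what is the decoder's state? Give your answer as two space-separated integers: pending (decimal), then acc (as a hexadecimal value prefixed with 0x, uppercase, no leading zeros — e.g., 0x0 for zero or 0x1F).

Byte[0]=E5: 3-byte lead. pending=2, acc=0x5
Byte[1]=B7: continuation. acc=(acc<<6)|0x37=0x177, pending=1
Byte[2]=8A: continuation. acc=(acc<<6)|0x0A=0x5DCA, pending=0
Byte[3]=C2: 2-byte lead. pending=1, acc=0x2

Answer: 1 0x2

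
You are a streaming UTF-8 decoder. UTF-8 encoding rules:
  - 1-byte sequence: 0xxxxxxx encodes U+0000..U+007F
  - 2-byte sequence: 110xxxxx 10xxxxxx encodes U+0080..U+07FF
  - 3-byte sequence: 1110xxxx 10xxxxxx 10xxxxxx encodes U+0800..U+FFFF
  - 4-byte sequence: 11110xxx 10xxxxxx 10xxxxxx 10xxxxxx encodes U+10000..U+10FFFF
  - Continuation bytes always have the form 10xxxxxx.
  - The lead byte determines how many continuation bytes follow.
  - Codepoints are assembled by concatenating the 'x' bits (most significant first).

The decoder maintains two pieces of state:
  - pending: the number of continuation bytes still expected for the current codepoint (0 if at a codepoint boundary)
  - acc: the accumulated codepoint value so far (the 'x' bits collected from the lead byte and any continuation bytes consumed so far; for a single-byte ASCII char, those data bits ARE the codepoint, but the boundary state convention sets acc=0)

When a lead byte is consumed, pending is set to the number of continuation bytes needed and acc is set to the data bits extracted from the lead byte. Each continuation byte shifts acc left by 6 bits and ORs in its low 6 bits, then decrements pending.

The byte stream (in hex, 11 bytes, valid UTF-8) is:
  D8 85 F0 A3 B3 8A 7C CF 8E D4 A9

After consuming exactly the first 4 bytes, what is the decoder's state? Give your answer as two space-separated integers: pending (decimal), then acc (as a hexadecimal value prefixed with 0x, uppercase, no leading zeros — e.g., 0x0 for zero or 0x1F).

Byte[0]=D8: 2-byte lead. pending=1, acc=0x18
Byte[1]=85: continuation. acc=(acc<<6)|0x05=0x605, pending=0
Byte[2]=F0: 4-byte lead. pending=3, acc=0x0
Byte[3]=A3: continuation. acc=(acc<<6)|0x23=0x23, pending=2

Answer: 2 0x23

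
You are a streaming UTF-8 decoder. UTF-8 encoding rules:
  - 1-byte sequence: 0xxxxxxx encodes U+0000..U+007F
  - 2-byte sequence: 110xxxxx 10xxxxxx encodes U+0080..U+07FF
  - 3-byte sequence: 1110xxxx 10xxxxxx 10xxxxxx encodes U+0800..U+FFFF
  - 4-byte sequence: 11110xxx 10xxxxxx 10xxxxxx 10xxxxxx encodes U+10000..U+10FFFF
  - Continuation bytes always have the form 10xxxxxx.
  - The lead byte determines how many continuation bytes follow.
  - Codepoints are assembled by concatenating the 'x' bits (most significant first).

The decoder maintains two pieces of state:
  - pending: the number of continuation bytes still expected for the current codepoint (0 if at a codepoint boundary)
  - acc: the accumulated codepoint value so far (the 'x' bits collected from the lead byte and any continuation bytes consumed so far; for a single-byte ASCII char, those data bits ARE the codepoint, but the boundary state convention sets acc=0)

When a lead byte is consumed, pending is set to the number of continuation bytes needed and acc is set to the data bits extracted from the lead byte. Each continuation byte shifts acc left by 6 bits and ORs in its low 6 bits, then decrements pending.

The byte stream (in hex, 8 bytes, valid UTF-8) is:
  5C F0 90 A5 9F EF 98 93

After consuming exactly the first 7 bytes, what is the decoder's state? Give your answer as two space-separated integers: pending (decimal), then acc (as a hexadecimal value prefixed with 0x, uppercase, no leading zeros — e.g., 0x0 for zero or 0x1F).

Byte[0]=5C: 1-byte. pending=0, acc=0x0
Byte[1]=F0: 4-byte lead. pending=3, acc=0x0
Byte[2]=90: continuation. acc=(acc<<6)|0x10=0x10, pending=2
Byte[3]=A5: continuation. acc=(acc<<6)|0x25=0x425, pending=1
Byte[4]=9F: continuation. acc=(acc<<6)|0x1F=0x1095F, pending=0
Byte[5]=EF: 3-byte lead. pending=2, acc=0xF
Byte[6]=98: continuation. acc=(acc<<6)|0x18=0x3D8, pending=1

Answer: 1 0x3D8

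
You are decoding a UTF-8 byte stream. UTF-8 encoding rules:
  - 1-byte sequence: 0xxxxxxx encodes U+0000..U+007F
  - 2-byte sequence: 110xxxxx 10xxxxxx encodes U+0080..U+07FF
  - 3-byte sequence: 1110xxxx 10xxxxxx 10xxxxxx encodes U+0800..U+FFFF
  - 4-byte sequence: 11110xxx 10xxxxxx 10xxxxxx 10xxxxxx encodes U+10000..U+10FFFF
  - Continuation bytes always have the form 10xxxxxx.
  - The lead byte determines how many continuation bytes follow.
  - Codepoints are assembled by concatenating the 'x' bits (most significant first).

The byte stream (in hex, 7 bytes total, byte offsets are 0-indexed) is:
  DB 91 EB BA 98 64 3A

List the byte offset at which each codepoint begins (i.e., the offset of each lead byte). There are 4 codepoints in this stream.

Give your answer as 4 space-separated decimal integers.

Byte[0]=DB: 2-byte lead, need 1 cont bytes. acc=0x1B
Byte[1]=91: continuation. acc=(acc<<6)|0x11=0x6D1
Completed: cp=U+06D1 (starts at byte 0)
Byte[2]=EB: 3-byte lead, need 2 cont bytes. acc=0xB
Byte[3]=BA: continuation. acc=(acc<<6)|0x3A=0x2FA
Byte[4]=98: continuation. acc=(acc<<6)|0x18=0xBE98
Completed: cp=U+BE98 (starts at byte 2)
Byte[5]=64: 1-byte ASCII. cp=U+0064
Byte[6]=3A: 1-byte ASCII. cp=U+003A

Answer: 0 2 5 6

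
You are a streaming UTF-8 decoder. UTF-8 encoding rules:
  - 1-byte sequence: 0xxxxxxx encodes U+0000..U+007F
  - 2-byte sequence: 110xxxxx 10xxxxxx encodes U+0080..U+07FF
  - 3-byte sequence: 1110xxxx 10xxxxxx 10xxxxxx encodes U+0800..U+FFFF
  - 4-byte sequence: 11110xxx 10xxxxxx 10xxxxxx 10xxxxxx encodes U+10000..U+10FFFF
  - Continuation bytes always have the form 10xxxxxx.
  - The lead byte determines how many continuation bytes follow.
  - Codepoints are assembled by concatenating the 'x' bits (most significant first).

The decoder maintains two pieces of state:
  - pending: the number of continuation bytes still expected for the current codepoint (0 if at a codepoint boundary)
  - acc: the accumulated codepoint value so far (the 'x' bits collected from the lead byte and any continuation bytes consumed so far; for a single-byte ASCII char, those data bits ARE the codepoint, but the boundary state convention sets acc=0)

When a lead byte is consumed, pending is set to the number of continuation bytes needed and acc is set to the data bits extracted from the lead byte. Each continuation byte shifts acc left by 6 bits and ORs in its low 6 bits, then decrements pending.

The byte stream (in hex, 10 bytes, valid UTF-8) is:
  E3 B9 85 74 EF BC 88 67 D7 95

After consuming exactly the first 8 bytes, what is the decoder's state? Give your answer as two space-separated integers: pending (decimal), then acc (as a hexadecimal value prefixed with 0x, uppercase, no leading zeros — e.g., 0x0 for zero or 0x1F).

Byte[0]=E3: 3-byte lead. pending=2, acc=0x3
Byte[1]=B9: continuation. acc=(acc<<6)|0x39=0xF9, pending=1
Byte[2]=85: continuation. acc=(acc<<6)|0x05=0x3E45, pending=0
Byte[3]=74: 1-byte. pending=0, acc=0x0
Byte[4]=EF: 3-byte lead. pending=2, acc=0xF
Byte[5]=BC: continuation. acc=(acc<<6)|0x3C=0x3FC, pending=1
Byte[6]=88: continuation. acc=(acc<<6)|0x08=0xFF08, pending=0
Byte[7]=67: 1-byte. pending=0, acc=0x0

Answer: 0 0x0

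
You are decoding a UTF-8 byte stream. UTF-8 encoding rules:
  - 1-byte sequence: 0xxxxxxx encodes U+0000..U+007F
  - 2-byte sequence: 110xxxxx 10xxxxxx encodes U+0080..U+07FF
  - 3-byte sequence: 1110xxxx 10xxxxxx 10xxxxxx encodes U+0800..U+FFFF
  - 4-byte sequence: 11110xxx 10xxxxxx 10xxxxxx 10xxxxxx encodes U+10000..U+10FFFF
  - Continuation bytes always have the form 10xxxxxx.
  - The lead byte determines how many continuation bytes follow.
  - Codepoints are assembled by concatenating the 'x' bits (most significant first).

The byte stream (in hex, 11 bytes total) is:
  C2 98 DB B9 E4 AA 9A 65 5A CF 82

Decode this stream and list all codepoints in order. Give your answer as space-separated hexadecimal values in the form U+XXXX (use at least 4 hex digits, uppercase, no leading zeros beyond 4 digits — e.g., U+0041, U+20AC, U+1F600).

Answer: U+0098 U+06F9 U+4A9A U+0065 U+005A U+03C2

Derivation:
Byte[0]=C2: 2-byte lead, need 1 cont bytes. acc=0x2
Byte[1]=98: continuation. acc=(acc<<6)|0x18=0x98
Completed: cp=U+0098 (starts at byte 0)
Byte[2]=DB: 2-byte lead, need 1 cont bytes. acc=0x1B
Byte[3]=B9: continuation. acc=(acc<<6)|0x39=0x6F9
Completed: cp=U+06F9 (starts at byte 2)
Byte[4]=E4: 3-byte lead, need 2 cont bytes. acc=0x4
Byte[5]=AA: continuation. acc=(acc<<6)|0x2A=0x12A
Byte[6]=9A: continuation. acc=(acc<<6)|0x1A=0x4A9A
Completed: cp=U+4A9A (starts at byte 4)
Byte[7]=65: 1-byte ASCII. cp=U+0065
Byte[8]=5A: 1-byte ASCII. cp=U+005A
Byte[9]=CF: 2-byte lead, need 1 cont bytes. acc=0xF
Byte[10]=82: continuation. acc=(acc<<6)|0x02=0x3C2
Completed: cp=U+03C2 (starts at byte 9)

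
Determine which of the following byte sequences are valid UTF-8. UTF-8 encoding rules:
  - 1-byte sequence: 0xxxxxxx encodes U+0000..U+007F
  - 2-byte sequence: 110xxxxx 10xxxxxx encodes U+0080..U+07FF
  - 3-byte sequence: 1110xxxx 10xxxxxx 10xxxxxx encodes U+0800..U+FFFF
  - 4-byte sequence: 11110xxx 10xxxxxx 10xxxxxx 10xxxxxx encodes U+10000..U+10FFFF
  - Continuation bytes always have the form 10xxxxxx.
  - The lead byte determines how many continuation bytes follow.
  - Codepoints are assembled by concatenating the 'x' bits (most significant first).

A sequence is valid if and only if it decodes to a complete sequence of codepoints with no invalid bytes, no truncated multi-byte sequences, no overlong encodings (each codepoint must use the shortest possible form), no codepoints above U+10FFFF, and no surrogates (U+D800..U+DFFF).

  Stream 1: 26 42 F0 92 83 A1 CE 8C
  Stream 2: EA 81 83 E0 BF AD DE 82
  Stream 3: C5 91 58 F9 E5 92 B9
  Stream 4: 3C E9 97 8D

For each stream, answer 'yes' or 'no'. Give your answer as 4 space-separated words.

Stream 1: decodes cleanly. VALID
Stream 2: decodes cleanly. VALID
Stream 3: error at byte offset 3. INVALID
Stream 4: decodes cleanly. VALID

Answer: yes yes no yes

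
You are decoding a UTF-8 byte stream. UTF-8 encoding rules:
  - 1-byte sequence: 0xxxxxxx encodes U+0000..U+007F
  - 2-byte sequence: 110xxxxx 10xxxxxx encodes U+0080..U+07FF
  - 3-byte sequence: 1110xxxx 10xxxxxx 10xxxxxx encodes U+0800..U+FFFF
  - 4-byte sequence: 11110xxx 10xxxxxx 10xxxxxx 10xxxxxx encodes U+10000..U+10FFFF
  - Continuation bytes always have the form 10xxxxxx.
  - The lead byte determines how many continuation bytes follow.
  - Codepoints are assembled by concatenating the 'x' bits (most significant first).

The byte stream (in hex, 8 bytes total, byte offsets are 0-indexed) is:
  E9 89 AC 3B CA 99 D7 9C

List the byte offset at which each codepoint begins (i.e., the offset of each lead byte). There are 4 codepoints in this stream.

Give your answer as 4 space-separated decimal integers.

Answer: 0 3 4 6

Derivation:
Byte[0]=E9: 3-byte lead, need 2 cont bytes. acc=0x9
Byte[1]=89: continuation. acc=(acc<<6)|0x09=0x249
Byte[2]=AC: continuation. acc=(acc<<6)|0x2C=0x926C
Completed: cp=U+926C (starts at byte 0)
Byte[3]=3B: 1-byte ASCII. cp=U+003B
Byte[4]=CA: 2-byte lead, need 1 cont bytes. acc=0xA
Byte[5]=99: continuation. acc=(acc<<6)|0x19=0x299
Completed: cp=U+0299 (starts at byte 4)
Byte[6]=D7: 2-byte lead, need 1 cont bytes. acc=0x17
Byte[7]=9C: continuation. acc=(acc<<6)|0x1C=0x5DC
Completed: cp=U+05DC (starts at byte 6)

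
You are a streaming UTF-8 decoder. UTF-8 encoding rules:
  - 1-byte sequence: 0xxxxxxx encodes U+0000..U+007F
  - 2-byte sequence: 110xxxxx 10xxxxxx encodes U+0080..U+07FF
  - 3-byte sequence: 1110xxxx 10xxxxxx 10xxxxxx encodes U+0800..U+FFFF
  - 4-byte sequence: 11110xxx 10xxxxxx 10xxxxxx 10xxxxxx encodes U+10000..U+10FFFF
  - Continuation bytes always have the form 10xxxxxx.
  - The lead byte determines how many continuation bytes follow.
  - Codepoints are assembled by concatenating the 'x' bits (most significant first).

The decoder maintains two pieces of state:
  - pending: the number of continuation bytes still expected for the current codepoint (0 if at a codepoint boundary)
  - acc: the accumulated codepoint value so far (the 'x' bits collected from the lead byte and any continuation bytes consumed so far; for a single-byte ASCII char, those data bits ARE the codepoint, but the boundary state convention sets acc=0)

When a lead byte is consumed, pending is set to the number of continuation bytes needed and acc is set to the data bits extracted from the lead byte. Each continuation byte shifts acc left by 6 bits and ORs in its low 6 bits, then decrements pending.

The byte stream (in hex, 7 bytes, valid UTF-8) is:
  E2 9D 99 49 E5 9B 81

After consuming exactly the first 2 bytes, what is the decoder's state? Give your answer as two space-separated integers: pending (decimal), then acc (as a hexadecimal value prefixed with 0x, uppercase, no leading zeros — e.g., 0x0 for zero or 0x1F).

Byte[0]=E2: 3-byte lead. pending=2, acc=0x2
Byte[1]=9D: continuation. acc=(acc<<6)|0x1D=0x9D, pending=1

Answer: 1 0x9D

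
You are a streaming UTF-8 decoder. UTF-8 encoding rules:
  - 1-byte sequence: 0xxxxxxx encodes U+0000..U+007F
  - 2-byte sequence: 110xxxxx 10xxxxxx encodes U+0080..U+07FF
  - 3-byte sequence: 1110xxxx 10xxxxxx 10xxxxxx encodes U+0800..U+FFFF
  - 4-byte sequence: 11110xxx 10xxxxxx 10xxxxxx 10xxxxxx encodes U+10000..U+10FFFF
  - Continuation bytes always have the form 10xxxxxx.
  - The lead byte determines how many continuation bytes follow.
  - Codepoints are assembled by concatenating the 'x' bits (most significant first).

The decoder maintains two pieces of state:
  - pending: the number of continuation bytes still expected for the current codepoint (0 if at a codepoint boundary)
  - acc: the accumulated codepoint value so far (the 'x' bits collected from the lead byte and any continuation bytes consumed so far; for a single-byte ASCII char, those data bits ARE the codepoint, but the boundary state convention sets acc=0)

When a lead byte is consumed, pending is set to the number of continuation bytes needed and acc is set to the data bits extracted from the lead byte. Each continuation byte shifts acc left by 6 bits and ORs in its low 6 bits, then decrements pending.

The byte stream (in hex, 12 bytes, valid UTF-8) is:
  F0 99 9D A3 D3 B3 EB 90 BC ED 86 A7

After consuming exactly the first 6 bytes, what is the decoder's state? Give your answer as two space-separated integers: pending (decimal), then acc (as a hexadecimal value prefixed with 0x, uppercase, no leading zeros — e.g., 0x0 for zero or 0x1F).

Answer: 0 0x4F3

Derivation:
Byte[0]=F0: 4-byte lead. pending=3, acc=0x0
Byte[1]=99: continuation. acc=(acc<<6)|0x19=0x19, pending=2
Byte[2]=9D: continuation. acc=(acc<<6)|0x1D=0x65D, pending=1
Byte[3]=A3: continuation. acc=(acc<<6)|0x23=0x19763, pending=0
Byte[4]=D3: 2-byte lead. pending=1, acc=0x13
Byte[5]=B3: continuation. acc=(acc<<6)|0x33=0x4F3, pending=0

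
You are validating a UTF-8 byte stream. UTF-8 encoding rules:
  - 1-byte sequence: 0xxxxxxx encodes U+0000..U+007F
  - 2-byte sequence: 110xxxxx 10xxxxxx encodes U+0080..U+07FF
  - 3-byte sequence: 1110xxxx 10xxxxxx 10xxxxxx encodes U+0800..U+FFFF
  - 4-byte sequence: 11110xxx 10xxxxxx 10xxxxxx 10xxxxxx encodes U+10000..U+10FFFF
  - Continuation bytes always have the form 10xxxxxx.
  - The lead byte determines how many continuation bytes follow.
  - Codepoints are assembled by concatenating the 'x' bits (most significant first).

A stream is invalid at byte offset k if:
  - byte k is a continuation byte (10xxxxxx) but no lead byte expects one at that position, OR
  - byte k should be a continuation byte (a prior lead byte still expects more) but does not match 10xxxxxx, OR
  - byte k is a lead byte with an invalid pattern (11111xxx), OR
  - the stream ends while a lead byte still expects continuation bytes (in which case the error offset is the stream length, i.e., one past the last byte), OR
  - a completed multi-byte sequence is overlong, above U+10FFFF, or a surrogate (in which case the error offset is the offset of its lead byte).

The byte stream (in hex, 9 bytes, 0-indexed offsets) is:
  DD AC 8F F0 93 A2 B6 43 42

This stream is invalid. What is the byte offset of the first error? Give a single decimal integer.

Answer: 2

Derivation:
Byte[0]=DD: 2-byte lead, need 1 cont bytes. acc=0x1D
Byte[1]=AC: continuation. acc=(acc<<6)|0x2C=0x76C
Completed: cp=U+076C (starts at byte 0)
Byte[2]=8F: INVALID lead byte (not 0xxx/110x/1110/11110)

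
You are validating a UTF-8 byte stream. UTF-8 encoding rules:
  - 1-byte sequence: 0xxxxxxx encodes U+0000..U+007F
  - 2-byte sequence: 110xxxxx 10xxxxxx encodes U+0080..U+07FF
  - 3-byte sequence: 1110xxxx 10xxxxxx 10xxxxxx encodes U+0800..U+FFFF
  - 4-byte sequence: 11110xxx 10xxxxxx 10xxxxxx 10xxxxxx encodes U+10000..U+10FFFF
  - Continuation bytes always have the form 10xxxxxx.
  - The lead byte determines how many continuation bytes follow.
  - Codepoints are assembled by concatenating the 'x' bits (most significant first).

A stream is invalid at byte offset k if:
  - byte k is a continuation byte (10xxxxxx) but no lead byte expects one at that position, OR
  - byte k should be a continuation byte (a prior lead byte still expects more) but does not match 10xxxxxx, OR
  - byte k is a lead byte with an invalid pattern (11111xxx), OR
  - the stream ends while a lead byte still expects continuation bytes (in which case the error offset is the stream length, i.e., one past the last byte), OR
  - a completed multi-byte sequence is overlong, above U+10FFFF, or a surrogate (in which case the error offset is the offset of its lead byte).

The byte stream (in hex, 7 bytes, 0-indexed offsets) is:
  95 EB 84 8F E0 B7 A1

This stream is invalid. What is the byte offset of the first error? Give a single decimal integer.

Answer: 0

Derivation:
Byte[0]=95: INVALID lead byte (not 0xxx/110x/1110/11110)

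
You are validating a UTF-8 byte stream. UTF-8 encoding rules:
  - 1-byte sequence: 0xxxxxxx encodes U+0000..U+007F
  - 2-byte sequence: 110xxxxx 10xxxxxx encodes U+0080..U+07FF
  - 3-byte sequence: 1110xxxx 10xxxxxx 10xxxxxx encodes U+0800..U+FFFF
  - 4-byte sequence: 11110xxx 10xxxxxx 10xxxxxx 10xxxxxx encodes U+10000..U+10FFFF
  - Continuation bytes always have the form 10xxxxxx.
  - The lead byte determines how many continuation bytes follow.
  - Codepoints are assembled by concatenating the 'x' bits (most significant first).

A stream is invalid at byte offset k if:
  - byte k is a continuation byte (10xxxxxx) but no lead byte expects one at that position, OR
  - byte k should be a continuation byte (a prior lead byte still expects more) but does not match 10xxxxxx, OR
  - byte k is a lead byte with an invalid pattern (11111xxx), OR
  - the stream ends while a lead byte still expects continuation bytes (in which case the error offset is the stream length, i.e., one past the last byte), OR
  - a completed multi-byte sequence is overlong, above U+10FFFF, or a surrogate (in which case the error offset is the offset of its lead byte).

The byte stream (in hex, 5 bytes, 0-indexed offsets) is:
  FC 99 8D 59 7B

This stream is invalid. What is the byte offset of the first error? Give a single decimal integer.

Answer: 0

Derivation:
Byte[0]=FC: INVALID lead byte (not 0xxx/110x/1110/11110)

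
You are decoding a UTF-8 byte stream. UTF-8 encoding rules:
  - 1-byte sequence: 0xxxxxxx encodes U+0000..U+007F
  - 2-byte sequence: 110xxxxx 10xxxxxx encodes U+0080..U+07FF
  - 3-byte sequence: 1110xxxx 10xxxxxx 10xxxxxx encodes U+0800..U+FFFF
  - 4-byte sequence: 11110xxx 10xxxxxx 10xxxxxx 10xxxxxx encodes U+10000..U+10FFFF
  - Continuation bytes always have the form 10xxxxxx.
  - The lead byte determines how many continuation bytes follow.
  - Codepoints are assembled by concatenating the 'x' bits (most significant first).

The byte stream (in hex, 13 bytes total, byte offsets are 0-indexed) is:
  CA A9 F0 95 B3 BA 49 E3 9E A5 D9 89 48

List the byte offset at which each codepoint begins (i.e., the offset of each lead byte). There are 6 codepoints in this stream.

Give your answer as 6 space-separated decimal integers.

Answer: 0 2 6 7 10 12

Derivation:
Byte[0]=CA: 2-byte lead, need 1 cont bytes. acc=0xA
Byte[1]=A9: continuation. acc=(acc<<6)|0x29=0x2A9
Completed: cp=U+02A9 (starts at byte 0)
Byte[2]=F0: 4-byte lead, need 3 cont bytes. acc=0x0
Byte[3]=95: continuation. acc=(acc<<6)|0x15=0x15
Byte[4]=B3: continuation. acc=(acc<<6)|0x33=0x573
Byte[5]=BA: continuation. acc=(acc<<6)|0x3A=0x15CFA
Completed: cp=U+15CFA (starts at byte 2)
Byte[6]=49: 1-byte ASCII. cp=U+0049
Byte[7]=E3: 3-byte lead, need 2 cont bytes. acc=0x3
Byte[8]=9E: continuation. acc=(acc<<6)|0x1E=0xDE
Byte[9]=A5: continuation. acc=(acc<<6)|0x25=0x37A5
Completed: cp=U+37A5 (starts at byte 7)
Byte[10]=D9: 2-byte lead, need 1 cont bytes. acc=0x19
Byte[11]=89: continuation. acc=(acc<<6)|0x09=0x649
Completed: cp=U+0649 (starts at byte 10)
Byte[12]=48: 1-byte ASCII. cp=U+0048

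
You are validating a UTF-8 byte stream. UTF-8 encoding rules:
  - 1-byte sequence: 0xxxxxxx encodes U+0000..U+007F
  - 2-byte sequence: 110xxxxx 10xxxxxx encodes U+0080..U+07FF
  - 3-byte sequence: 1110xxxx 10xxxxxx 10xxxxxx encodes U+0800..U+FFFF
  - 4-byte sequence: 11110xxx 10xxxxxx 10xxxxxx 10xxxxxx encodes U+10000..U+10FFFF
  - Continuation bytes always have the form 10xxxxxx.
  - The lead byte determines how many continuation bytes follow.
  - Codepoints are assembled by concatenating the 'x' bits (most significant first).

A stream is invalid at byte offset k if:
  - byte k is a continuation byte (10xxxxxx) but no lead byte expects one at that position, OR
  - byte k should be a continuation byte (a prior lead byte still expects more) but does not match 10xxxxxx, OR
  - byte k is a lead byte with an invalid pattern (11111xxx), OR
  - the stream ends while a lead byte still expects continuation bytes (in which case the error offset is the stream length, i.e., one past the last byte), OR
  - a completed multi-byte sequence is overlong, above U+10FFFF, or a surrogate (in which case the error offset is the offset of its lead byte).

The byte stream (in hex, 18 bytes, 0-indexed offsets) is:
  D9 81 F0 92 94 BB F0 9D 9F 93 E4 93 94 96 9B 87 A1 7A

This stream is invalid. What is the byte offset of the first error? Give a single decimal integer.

Answer: 13

Derivation:
Byte[0]=D9: 2-byte lead, need 1 cont bytes. acc=0x19
Byte[1]=81: continuation. acc=(acc<<6)|0x01=0x641
Completed: cp=U+0641 (starts at byte 0)
Byte[2]=F0: 4-byte lead, need 3 cont bytes. acc=0x0
Byte[3]=92: continuation. acc=(acc<<6)|0x12=0x12
Byte[4]=94: continuation. acc=(acc<<6)|0x14=0x494
Byte[5]=BB: continuation. acc=(acc<<6)|0x3B=0x1253B
Completed: cp=U+1253B (starts at byte 2)
Byte[6]=F0: 4-byte lead, need 3 cont bytes. acc=0x0
Byte[7]=9D: continuation. acc=(acc<<6)|0x1D=0x1D
Byte[8]=9F: continuation. acc=(acc<<6)|0x1F=0x75F
Byte[9]=93: continuation. acc=(acc<<6)|0x13=0x1D7D3
Completed: cp=U+1D7D3 (starts at byte 6)
Byte[10]=E4: 3-byte lead, need 2 cont bytes. acc=0x4
Byte[11]=93: continuation. acc=(acc<<6)|0x13=0x113
Byte[12]=94: continuation. acc=(acc<<6)|0x14=0x44D4
Completed: cp=U+44D4 (starts at byte 10)
Byte[13]=96: INVALID lead byte (not 0xxx/110x/1110/11110)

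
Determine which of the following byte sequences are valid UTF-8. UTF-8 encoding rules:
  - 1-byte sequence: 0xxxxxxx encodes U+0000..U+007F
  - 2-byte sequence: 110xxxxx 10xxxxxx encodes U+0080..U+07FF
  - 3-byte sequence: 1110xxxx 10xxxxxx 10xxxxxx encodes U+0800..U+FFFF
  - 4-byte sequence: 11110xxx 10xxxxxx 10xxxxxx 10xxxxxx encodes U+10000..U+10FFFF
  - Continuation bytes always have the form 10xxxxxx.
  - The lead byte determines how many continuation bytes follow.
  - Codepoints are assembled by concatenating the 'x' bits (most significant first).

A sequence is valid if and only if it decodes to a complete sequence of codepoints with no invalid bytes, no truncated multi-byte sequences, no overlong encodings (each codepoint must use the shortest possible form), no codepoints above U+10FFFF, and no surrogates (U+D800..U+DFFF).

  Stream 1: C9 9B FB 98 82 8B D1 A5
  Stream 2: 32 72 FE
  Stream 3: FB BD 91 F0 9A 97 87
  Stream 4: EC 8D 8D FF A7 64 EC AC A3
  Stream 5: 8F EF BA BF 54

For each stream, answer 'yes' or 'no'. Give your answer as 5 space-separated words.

Answer: no no no no no

Derivation:
Stream 1: error at byte offset 2. INVALID
Stream 2: error at byte offset 2. INVALID
Stream 3: error at byte offset 0. INVALID
Stream 4: error at byte offset 3. INVALID
Stream 5: error at byte offset 0. INVALID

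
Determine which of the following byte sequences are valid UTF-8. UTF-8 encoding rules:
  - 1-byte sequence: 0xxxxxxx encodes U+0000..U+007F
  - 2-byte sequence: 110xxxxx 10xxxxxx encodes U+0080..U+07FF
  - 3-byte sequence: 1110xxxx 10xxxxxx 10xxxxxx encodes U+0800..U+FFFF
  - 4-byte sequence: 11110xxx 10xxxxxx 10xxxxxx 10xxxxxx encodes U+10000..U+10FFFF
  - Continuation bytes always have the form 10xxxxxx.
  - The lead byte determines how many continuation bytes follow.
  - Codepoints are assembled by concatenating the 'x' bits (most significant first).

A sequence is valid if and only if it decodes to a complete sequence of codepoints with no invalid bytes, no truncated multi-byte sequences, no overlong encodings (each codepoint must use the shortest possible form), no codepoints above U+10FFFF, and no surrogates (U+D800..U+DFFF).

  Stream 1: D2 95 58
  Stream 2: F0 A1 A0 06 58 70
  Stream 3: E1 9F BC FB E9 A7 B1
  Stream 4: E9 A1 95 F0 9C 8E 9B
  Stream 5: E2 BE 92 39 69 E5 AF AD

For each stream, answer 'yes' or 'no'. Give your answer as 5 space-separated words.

Stream 1: decodes cleanly. VALID
Stream 2: error at byte offset 3. INVALID
Stream 3: error at byte offset 3. INVALID
Stream 4: decodes cleanly. VALID
Stream 5: decodes cleanly. VALID

Answer: yes no no yes yes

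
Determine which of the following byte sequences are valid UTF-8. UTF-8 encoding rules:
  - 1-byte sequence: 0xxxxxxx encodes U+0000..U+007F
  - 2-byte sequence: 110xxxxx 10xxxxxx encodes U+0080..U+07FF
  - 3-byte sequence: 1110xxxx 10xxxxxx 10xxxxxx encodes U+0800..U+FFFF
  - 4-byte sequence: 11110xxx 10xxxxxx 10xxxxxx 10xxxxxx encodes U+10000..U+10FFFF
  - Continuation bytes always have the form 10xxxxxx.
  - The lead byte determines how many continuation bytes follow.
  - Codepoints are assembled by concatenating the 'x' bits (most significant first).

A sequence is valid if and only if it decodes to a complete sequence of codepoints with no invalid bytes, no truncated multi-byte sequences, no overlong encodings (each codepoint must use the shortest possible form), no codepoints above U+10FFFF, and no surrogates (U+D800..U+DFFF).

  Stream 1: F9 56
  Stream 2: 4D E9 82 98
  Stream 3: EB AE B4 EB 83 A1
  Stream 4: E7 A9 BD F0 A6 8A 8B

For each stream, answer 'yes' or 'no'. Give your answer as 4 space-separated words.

Answer: no yes yes yes

Derivation:
Stream 1: error at byte offset 0. INVALID
Stream 2: decodes cleanly. VALID
Stream 3: decodes cleanly. VALID
Stream 4: decodes cleanly. VALID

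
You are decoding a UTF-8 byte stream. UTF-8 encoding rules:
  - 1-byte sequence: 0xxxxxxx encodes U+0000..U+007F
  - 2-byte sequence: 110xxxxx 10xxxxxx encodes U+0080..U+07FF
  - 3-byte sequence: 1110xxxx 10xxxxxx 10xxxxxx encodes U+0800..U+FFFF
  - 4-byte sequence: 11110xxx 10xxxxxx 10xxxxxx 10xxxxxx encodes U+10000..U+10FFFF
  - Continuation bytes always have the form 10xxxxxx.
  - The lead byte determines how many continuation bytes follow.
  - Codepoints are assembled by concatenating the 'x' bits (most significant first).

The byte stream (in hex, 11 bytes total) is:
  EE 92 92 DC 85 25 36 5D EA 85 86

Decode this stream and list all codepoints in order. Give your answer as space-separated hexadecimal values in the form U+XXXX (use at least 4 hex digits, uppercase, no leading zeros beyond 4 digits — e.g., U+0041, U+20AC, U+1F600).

Byte[0]=EE: 3-byte lead, need 2 cont bytes. acc=0xE
Byte[1]=92: continuation. acc=(acc<<6)|0x12=0x392
Byte[2]=92: continuation. acc=(acc<<6)|0x12=0xE492
Completed: cp=U+E492 (starts at byte 0)
Byte[3]=DC: 2-byte lead, need 1 cont bytes. acc=0x1C
Byte[4]=85: continuation. acc=(acc<<6)|0x05=0x705
Completed: cp=U+0705 (starts at byte 3)
Byte[5]=25: 1-byte ASCII. cp=U+0025
Byte[6]=36: 1-byte ASCII. cp=U+0036
Byte[7]=5D: 1-byte ASCII. cp=U+005D
Byte[8]=EA: 3-byte lead, need 2 cont bytes. acc=0xA
Byte[9]=85: continuation. acc=(acc<<6)|0x05=0x285
Byte[10]=86: continuation. acc=(acc<<6)|0x06=0xA146
Completed: cp=U+A146 (starts at byte 8)

Answer: U+E492 U+0705 U+0025 U+0036 U+005D U+A146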